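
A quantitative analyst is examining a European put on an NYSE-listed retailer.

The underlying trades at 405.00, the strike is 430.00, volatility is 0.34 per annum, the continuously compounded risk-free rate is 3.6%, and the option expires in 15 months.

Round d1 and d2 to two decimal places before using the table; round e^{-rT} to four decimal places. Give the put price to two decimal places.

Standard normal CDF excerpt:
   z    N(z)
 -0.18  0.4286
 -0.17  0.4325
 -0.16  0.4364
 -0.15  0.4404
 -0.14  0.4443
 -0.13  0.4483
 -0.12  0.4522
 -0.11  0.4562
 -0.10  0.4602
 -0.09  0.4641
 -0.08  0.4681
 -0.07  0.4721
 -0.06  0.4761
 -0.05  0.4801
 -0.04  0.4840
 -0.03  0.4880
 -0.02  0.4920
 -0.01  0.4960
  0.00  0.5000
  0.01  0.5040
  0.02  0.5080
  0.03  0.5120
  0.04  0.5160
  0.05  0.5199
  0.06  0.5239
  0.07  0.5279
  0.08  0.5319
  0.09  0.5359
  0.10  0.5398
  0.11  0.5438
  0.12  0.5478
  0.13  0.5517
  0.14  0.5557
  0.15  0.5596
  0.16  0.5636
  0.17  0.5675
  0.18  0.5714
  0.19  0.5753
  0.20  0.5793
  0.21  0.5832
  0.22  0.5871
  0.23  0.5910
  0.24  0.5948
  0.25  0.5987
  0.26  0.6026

64.59

σ√T = 0.34·√1.25 = 0.3801
d₁ = [ln(405/430) + (0.036 + 0.34²/2)·1.25] / 0.3801 = [-0.0599 + 0.1173] / 0.3801 = 0.1509 ≈ 0.15
d₂ = d₁ − σ√T = 0.1509 − 0.3801 = -0.2293 ≈ -0.23
e^(−rT) = e^(−0.036·1.25) = 0.9560
N(−d₂) = N(0.23) = 0.5910;  N(−d₁) = N(-0.15) = 0.4404
P = 430·0.9560·0.5910 − 405·0.4404 = 242.9483 − 178.3620 = 64.5863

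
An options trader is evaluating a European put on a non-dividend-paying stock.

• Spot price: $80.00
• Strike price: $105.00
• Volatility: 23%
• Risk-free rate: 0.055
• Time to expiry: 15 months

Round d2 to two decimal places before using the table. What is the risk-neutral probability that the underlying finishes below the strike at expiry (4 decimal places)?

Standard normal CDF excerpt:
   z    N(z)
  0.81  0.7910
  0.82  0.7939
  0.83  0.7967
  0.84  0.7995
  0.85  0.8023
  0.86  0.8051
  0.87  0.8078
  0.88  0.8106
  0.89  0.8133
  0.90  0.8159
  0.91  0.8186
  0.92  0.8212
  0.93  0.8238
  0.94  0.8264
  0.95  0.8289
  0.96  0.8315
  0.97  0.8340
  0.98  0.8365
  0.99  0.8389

σ√T = 0.23 × 1.1180 = 0.2571
d₁ = [ln(80/105) + (0.055 + 0.23²/2)·1.25] / 0.2571 = [-0.2719 + 0.1018] / 0.2571 = -0.6616 which rounds to -0.66
d₂ = d₁ − σ√T = -0.6616 − 0.2571 = -0.9187 which rounds to -0.92
Risk-neutral Pr[S_T < K] = N(−d₂) = N(0.92) = 0.8212

0.8212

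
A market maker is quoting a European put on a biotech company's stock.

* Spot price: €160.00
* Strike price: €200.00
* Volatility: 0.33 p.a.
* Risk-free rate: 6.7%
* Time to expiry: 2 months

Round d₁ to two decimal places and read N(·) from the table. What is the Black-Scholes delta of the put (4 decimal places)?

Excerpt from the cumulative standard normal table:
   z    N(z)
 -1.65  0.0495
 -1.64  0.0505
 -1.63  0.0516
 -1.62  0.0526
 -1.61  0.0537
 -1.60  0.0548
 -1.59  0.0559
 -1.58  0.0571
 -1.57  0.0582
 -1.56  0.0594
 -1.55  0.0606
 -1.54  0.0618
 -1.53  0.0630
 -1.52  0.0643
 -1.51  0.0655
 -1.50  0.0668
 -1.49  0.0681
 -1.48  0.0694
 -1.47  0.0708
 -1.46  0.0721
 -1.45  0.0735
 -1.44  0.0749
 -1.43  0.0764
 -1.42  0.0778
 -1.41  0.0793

T = 0.1667;  σ√T = 0.1347
d₁ = [ln(160/200) + (0.067 + 0.33²/2)·0.1667] / 0.1347 = [-0.2231 + 0.0202] / 0.1347 = -1.5061 → -1.51
N(d₁) = N(-1.51) = 0.0655
Δ_put = N(d₁) − 1 = 0.0655 − 1 = -0.9345

-0.9345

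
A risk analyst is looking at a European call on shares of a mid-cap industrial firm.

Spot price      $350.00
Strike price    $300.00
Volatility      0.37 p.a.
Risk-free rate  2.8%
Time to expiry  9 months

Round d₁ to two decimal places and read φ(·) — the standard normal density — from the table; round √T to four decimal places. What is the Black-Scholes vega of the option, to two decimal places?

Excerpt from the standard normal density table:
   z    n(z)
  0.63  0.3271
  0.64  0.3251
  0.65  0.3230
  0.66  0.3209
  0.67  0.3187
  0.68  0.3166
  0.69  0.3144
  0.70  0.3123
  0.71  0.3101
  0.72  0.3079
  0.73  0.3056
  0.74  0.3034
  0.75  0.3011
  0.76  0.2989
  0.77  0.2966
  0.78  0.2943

σ√T = 0.37 × 0.8660 = 0.3204
d₁ = [ln(350/300) + (0.028 + 0.37²/2)·0.75] / 0.3204 = [0.1542 + 0.0723] / 0.3204 = 0.7068 ≈ 0.71
√T = √0.75 = 0.8660
φ(d₁) = φ(0.71) = 0.3101
vega = S·φ(d₁)·√T = 350·0.3101·0.8660 = 93.9913

93.99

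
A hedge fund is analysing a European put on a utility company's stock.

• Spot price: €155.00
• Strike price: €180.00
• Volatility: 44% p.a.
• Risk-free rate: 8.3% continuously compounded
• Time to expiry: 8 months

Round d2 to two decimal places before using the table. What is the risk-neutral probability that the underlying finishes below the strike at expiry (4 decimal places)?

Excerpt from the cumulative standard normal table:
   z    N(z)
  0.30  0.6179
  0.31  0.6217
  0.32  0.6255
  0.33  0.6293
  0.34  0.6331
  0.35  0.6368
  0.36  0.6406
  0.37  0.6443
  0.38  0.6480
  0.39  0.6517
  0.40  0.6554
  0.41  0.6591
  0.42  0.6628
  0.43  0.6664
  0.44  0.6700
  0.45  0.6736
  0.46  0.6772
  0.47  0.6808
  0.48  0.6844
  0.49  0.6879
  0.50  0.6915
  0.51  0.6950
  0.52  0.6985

σ√T = 0.44·√0.6667 = 0.3593
ln(S/K) + (r + σ²/2)T = ln(155/180) + (0.083 + 0.44²/2)·0.6667 = -0.1495 + 0.1199 = -0.0297
d₁ = -0.0297 / 0.3593 = -0.0826 → -0.08
d₂ = d₁ − σ√T = -0.0826 − 0.3593 = -0.4418 → -0.44
Pr(exercise) under Q = N(−d₂) = N(0.44) = 0.6700

0.6700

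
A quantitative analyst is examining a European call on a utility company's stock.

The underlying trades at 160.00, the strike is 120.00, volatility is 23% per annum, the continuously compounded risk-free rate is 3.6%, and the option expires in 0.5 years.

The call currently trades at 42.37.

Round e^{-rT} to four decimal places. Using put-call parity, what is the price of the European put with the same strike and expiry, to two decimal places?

exp(−rT) = exp(−0.036·0.5) = 0.9822
Put-call parity: C − P = S − K·e^(−rT) = 160 − 120·0.9822 = 160 − 117.8640 = 42.1360
P = C − (C − P) = 42.37 − (42.1360) = 0.2340

0.23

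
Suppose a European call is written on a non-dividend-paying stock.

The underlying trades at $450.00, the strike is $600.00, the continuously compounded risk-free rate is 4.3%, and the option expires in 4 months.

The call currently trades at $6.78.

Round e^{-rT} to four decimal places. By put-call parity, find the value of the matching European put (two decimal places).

$148.26

exp(−rT) = exp(−0.043·0.3333) = 0.9858
Put-call parity: C − P = S − K·e^(−rT) = 450 − 600·0.9858 = 450 − 591.4800 = -141.4800
P = C − (C − P) = 6.78 − (-141.4800) = 148.2600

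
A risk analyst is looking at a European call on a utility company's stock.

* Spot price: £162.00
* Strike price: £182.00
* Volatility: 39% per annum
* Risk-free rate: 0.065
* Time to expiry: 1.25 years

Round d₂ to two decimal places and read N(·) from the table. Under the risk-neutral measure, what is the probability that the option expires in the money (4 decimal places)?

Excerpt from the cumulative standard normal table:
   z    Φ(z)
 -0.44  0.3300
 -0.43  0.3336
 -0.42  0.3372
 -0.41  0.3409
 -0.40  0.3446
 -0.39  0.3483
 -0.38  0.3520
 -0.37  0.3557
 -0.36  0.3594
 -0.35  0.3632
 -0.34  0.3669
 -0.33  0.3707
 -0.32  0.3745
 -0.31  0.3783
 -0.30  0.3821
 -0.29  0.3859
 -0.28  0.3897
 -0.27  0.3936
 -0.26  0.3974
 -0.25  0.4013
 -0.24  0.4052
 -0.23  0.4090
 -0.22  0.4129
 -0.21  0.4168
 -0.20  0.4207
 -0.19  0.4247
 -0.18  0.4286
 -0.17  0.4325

0.3821

T = 1.25;  σ√T = 0.4360
d₁ = [ln(162/182) + (0.065 + ½·0.39²)·1.25] / (σ√T) = (-0.1164 + 0.1763) / 0.4360 = 0.1374 ⇒ 0.14
d₂ = 0.1374 − 0.4360 = -0.2987 ⇒ -0.30
Risk-neutral Pr[S_T > K] = N(d₂) = N(-0.30) = 0.3821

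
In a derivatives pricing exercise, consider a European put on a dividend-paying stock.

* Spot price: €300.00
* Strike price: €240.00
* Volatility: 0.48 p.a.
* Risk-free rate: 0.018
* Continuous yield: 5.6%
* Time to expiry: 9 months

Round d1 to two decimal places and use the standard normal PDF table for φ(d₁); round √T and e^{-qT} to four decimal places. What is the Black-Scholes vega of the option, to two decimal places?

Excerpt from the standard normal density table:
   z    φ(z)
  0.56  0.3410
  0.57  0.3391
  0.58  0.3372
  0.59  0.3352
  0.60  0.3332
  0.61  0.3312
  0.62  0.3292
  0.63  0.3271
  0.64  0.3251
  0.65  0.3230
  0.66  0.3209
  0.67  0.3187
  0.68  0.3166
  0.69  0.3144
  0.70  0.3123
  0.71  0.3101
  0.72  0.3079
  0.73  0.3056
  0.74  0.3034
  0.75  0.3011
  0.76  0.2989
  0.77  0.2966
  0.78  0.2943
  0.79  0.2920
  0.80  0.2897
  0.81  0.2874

T = 0.75;  σ√T = 0.4157
d₁ = [ln(300/240) + (0.018 − 0.056 + ½·0.48²)·0.75] / (σ√T) = (0.2231 + 0.0579) / 0.4157 = 0.6761 which rounds to 0.68
√T = √0.75 = 0.8660
φ(d₁) = φ(0.68) = 0.3166
e^(−qT) = e^(−0.056·0.75) = 0.9589
vega = S·e^(−qT)·φ(d₁)·√T = 300·0.9589·0.3166·0.8660 = 78.8721

78.87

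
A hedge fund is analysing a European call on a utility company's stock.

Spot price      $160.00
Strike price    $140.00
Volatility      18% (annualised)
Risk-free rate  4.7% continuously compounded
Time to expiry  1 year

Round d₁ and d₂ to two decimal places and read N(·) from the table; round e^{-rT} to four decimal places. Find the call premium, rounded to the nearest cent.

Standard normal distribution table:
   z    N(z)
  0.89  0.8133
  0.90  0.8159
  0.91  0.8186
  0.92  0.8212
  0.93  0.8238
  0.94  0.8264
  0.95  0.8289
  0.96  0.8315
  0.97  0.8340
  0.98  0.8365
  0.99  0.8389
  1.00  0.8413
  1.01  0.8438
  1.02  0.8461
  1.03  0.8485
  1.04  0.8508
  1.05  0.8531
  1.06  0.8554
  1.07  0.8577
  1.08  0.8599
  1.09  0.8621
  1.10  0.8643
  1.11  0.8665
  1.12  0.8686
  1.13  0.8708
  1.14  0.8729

$28.59

T = 1;  σ√T = 0.1800
d₁ = [ln(160/140) + (0.047 + 0.18²/2)·1] / 0.1800 = [0.1335 + 0.0632] / 0.1800 = 1.0930 ⇒ 1.09
d₂ = d₁ − σ√T = 1.0930 − 0.1800 = 0.9130 ⇒ 0.91
exp(−rT) = exp(−0.047·1) = 0.9541
C = 160·N(1.09) − 140·0.9541·N(0.91) = 160·0.8621 − 140·0.9541·0.8186 = 137.9360 − 109.3437 = 28.5923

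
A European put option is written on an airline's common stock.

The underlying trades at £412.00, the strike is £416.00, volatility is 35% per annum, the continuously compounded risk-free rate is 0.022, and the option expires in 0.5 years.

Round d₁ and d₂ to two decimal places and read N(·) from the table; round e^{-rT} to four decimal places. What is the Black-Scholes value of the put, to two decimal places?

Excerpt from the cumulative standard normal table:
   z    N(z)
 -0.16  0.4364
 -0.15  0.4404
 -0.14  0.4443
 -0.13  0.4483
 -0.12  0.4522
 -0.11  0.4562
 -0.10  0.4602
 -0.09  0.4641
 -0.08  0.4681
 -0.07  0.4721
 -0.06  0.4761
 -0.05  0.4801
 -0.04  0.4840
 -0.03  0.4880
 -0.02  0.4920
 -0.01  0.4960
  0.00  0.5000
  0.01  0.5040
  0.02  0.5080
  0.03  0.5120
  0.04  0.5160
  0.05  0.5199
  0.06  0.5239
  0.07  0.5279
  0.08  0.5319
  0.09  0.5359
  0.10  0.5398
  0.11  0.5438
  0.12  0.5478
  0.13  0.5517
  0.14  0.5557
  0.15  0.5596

T = 0.5;  σ√T = 0.2475
d₁ = [ln(412/416) + (0.022 + 0.35²/2)·0.5] / 0.2475 = [-0.0097 + 0.0416] / 0.2475 = 0.1292 → 0.13
d₂ = d₁ − σ√T = 0.1292 − 0.2475 = -0.1183 → -0.12
exp(−rT) = exp(−0.022·0.5) = 0.9891
N(−d₂) = N(0.12) = 0.5478;  N(−d₁) = N(-0.13) = 0.4483
P = 416·0.9891·0.5478 − 412·0.4483 = 225.4009 − 184.6996 = 40.7013

£40.70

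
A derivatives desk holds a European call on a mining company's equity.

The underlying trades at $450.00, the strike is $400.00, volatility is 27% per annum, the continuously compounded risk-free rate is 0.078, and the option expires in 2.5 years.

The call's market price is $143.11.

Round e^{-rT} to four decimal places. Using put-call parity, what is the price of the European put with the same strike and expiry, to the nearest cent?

exp(−rT) = exp(−0.078·2.5) = 0.8228
Put-call parity: C − P = S − K·e^(−rT) = 450 − 400·0.8228 = 450 − 329.1200 = 120.8800
P = C − (C − P) = 143.11 − (120.8800) = 22.2300

$22.23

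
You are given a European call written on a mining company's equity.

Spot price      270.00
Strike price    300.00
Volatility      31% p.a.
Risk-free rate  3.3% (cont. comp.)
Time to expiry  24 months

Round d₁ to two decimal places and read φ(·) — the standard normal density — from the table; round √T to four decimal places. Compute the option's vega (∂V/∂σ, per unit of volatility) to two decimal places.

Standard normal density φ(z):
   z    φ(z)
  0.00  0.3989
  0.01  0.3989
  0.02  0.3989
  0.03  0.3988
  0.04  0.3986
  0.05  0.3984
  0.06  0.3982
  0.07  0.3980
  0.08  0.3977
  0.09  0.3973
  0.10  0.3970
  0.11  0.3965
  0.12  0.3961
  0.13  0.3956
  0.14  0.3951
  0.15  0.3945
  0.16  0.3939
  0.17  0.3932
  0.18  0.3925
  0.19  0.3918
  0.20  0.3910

151.05

T = 2;  σ√T = 0.4384
d₁ = [ln(270/300) + (0.033 + 0.31²/2)·2] / 0.4384 = [-0.1054 + 0.1621] / 0.4384 = 0.1294 which rounds to 0.13
√T = √2 = 1.4142
φ(d₁) = φ(0.13) = 0.3956
vega = S·φ(d₁)·√T = 270·0.3956·1.4142 = 151.0535
(Vega is the same for a European call and put with the same parameters.)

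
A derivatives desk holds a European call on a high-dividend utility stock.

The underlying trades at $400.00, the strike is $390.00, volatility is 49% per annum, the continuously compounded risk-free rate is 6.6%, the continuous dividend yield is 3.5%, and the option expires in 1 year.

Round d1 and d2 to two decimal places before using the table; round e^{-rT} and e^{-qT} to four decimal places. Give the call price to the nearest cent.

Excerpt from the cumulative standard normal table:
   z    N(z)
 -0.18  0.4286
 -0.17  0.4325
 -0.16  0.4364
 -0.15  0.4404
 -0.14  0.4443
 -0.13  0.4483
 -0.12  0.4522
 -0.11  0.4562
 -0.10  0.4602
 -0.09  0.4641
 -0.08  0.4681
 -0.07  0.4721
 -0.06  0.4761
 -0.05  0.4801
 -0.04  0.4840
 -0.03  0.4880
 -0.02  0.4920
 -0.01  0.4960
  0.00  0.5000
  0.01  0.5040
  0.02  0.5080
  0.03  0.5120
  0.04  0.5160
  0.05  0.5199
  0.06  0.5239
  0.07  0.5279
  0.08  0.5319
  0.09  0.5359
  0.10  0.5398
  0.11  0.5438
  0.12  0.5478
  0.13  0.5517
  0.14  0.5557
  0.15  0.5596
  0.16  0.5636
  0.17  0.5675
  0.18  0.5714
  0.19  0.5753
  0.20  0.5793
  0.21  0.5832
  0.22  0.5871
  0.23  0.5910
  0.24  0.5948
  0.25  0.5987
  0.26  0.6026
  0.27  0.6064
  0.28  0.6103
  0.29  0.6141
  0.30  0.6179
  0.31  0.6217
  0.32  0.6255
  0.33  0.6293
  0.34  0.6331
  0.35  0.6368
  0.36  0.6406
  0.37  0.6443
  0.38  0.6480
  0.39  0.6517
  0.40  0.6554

$83.76

T = 1;  σ√T = 0.4900
d₁ = [ln(400/390) + (0.066 − 0.035 + 0.49²/2)·1] / 0.4900 = [0.0253 + 0.1510] / 0.4900 = 0.3599 ⇒ 0.36
d₂ = d₁ − σ√T = 0.3599 − 0.4900 = -0.1301 ⇒ -0.13
e^(−qT) = e^(−0.035·1) = 0.9656;  e^(−rT) = e^(−0.066·1) = 0.9361
C = 400·0.9656·N(0.36) − 390·0.9361·N(-0.13) = 400·0.9656·0.6406 − 390·0.9361·0.4483 = 247.4253 − 163.6649 = 83.7604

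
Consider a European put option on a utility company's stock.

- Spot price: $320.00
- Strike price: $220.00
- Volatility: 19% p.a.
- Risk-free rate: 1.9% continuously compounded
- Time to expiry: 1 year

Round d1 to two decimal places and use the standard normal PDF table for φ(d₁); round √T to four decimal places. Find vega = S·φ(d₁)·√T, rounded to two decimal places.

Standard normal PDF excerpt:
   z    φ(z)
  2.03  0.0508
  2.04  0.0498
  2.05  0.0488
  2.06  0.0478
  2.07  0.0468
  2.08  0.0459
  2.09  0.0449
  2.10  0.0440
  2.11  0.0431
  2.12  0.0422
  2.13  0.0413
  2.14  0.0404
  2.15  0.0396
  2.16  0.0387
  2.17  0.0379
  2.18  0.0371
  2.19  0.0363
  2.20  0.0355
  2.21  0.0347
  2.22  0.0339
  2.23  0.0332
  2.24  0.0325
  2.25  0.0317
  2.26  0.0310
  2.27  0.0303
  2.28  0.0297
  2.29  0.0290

σ√T = 0.19 × 1.0000 = 0.1900
ln(S/K) + (r + σ²/2)T = ln(320/220) + (0.019 + 0.19²/2)·1 = 0.3747 + 0.0370 = 0.4117
d₁ = 0.4117 / 0.1900 = 2.1671 ⇒ 2.17
√T = √1 = 1.0000
φ(d₁) = φ(2.17) = 0.0379
vega = S·φ(d₁)·√T = 320·0.0379·1.0000 = 12.1280

12.13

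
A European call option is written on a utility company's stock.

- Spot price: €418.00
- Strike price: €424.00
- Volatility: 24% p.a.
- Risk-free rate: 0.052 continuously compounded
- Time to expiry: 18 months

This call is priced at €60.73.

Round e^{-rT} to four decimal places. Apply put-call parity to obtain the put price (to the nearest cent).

€34.93

e^(−rT) = e^(−0.052·1.5) = 0.9250
Put-call parity: C − P = S − K·e^(−rT) = 418 − 424·0.9250 = 418 − 392.2000 = 25.8000
P = C − (C − P) = 60.73 − (25.8000) = 34.9300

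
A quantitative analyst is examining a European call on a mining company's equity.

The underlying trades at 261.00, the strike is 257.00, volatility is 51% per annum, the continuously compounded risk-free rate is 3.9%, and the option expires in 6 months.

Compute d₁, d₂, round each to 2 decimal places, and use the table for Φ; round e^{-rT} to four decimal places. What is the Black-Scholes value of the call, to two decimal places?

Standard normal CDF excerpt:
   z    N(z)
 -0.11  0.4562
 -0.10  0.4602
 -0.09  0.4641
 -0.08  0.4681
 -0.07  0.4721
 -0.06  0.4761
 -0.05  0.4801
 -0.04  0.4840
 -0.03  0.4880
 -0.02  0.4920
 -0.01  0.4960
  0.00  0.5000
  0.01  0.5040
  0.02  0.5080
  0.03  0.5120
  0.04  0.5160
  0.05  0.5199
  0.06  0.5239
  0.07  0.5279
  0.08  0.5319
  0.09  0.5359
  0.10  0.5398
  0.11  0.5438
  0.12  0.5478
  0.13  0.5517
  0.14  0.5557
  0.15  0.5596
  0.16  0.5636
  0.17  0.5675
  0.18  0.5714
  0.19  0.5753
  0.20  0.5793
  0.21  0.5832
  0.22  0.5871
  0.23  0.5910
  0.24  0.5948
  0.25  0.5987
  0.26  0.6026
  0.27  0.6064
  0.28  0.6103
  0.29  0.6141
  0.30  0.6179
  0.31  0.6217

σ√T = 0.51 × 0.7071 = 0.3606
d₁ = [ln(261/257) + (0.039 + 0.51²/2)·0.5] / 0.3606 = [0.0154 + 0.0845] / 0.3606 = 0.2772 ⇒ 0.28
d₂ = d₁ − σ√T = 0.2772 − 0.3606 = -0.0834 ⇒ -0.08
e^(−rT) = e^(−0.039·0.5) = 0.9807
C = 261·N(0.28) − 257·0.9807·N(-0.08) = 261·0.6103 − 257·0.9807·0.4681 = 159.2883 − 117.9799 = 41.3084

41.31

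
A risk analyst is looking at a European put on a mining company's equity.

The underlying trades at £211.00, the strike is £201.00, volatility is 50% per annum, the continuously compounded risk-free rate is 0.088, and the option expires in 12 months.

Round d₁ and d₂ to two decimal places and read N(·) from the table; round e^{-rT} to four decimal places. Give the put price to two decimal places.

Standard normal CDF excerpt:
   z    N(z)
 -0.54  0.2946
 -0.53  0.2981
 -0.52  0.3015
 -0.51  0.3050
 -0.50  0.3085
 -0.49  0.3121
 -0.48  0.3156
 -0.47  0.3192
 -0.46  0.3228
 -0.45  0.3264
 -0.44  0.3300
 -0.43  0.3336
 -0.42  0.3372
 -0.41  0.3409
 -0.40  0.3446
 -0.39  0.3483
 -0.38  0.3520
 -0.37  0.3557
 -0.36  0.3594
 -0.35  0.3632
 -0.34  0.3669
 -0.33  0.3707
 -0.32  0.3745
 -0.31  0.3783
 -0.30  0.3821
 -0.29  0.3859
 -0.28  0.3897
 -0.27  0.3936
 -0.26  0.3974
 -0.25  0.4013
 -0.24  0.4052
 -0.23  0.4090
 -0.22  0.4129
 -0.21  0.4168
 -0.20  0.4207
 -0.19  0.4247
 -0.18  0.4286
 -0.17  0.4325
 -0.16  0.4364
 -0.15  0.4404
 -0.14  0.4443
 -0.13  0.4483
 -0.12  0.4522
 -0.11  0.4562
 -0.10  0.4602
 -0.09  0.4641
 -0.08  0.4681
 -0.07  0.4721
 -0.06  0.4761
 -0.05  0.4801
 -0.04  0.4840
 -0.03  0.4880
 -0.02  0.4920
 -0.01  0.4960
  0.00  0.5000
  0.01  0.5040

£26.95

T = 1;  σ√T = 0.5000
ln(S/K) + (r + σ²/2)T = ln(211/201) + (0.088 + 0.5²/2)·1 = 0.0486 + 0.2130 = 0.2616
d₁ = 0.2616 / 0.5000 = 0.5231 → 0.52
d₂ = d₁ − σ√T = 0.5231 − 0.5000 = 0.0231 → 0.02
exp(−rT) = exp(−0.088·1) = 0.9158
N(−d₂) = N(-0.02) = 0.4920;  N(−d₁) = N(-0.52) = 0.3015
P = 201·0.9158·0.4920 − 211·0.3015 = 90.5653 − 63.6165 = 26.9488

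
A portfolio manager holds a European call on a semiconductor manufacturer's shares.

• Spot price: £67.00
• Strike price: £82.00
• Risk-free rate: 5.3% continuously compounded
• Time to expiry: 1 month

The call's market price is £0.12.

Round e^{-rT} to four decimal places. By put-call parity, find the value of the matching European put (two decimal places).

£14.76

e^(−rT) = e^(−0.053·0.08333) = 0.9956
Put-call parity: C − P = S − K·e^(−rT) = 67 − 82·0.9956 = 67 − 81.6392 = -14.6392
P = C − (C − P) = 0.12 − (-14.6392) = 14.7592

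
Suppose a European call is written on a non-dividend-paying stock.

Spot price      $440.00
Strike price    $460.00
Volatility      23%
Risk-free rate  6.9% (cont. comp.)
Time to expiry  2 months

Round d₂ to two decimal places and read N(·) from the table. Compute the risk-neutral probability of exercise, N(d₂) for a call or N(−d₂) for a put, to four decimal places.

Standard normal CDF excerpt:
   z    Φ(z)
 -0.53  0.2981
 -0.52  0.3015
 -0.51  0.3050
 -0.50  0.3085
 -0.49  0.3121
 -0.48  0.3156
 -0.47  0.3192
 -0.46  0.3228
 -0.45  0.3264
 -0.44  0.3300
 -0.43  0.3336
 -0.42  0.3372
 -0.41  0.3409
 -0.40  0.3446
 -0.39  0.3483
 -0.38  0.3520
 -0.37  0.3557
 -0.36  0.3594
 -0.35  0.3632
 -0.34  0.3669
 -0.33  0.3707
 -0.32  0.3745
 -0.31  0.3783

0.3446

σ√T = 0.23 × 0.4082 = 0.0939
ln(S/K) + (r + σ²/2)T = ln(440/460) + (0.069 + 0.23²/2)·0.1667 = -0.0445 + 0.0159 = -0.0285
d₁ = -0.0285 / 0.0939 = -0.3040 ⇒ -0.30
d₂ = d₁ − σ√T = -0.3040 − 0.0939 = -0.3979 ⇒ -0.40
Risk-neutral Pr[S_T > K] = N(d₂) = N(-0.40) = 0.3446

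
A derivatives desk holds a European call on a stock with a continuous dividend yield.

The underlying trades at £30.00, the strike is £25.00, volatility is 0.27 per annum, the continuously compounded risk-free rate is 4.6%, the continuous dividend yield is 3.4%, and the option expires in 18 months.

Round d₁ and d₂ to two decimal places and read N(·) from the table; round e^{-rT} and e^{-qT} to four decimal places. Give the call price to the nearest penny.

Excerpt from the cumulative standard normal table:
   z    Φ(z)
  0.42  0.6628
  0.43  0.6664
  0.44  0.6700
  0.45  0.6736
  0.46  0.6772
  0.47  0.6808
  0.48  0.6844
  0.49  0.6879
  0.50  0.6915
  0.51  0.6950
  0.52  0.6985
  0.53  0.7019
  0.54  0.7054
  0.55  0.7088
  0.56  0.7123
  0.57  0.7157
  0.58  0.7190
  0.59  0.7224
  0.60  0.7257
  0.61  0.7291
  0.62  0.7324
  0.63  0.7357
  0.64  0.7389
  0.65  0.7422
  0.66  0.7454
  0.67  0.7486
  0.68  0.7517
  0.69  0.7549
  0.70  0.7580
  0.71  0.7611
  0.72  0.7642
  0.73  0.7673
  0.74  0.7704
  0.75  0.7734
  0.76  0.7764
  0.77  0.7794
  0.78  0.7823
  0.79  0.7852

£6.59

σ√T = 0.27·√1.5 = 0.3307
d₁ = [ln(30/25) + (0.046 − 0.034 + 0.27²/2)·1.5] / 0.3307 = [0.1823 + 0.0727] / 0.3307 = 0.7711 which rounds to 0.77
d₂ = d₁ − σ√T = 0.7711 − 0.3307 = 0.4404 which rounds to 0.44
e^(−qT) = e^(−0.034·1.5) = 0.9503;  e^(−rT) = e^(−0.046·1.5) = 0.9333
C = 30·0.9503·N(0.77) − 25·0.9333·N(0.44) = 30·0.9503·0.7794 − 25·0.9333·0.6700 = 22.2199 − 15.6328 = 6.5871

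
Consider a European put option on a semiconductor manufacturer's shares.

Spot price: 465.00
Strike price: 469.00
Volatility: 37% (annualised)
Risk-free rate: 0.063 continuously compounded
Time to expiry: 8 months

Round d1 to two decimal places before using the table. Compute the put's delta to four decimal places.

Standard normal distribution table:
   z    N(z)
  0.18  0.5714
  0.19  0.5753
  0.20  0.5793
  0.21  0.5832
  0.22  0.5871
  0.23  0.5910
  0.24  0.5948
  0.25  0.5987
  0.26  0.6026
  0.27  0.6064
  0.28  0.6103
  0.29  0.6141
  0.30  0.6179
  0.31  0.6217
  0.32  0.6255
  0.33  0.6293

-0.3974

σ√T = 0.37·√0.6667 = 0.3021
d₁ = [ln(465/469) + (0.063 + 0.37²/2)·0.6667] / 0.3021 = [-0.0086 + 0.0876] / 0.3021 = 0.2617 ⇒ 0.26
N(d₁) = N(0.26) = 0.6026
Δ_put = N(d₁) − 1 = 0.6026 − 1 = -0.3974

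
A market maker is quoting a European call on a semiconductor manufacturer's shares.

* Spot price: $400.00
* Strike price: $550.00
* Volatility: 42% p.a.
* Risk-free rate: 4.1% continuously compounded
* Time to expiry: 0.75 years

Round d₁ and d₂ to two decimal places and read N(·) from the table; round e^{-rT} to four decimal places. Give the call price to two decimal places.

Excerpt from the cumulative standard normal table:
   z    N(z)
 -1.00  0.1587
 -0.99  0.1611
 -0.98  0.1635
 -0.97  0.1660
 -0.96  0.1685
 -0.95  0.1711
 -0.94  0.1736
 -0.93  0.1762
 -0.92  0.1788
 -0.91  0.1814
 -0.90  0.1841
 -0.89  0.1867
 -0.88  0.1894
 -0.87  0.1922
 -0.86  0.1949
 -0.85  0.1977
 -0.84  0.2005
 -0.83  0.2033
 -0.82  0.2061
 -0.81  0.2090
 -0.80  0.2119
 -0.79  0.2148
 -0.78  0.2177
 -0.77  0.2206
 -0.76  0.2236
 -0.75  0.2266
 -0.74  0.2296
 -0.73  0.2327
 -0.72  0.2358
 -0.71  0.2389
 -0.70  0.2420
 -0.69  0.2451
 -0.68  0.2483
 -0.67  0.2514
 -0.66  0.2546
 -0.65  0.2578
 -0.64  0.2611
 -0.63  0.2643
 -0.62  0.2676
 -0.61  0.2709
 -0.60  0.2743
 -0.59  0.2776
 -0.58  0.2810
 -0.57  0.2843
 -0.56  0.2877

$19.83

σ√T = 0.42·√0.75 = 0.3637
d₁ = [ln(400/550) + (0.041 + 0.42²/2)·0.75] / 0.3637 = [-0.3185 + 0.0969] / 0.3637 = -0.6091 → -0.61
d₂ = d₁ − σ√T = -0.6091 − 0.3637 = -0.9728 → -0.97
e^(−rT) = e^(−0.041·0.75) = 0.9697
C = 400·N(-0.61) − 550·0.9697·N(-0.97) = 400·0.2709 − 550·0.9697·0.1660 = 108.3600 − 88.5336 = 19.8264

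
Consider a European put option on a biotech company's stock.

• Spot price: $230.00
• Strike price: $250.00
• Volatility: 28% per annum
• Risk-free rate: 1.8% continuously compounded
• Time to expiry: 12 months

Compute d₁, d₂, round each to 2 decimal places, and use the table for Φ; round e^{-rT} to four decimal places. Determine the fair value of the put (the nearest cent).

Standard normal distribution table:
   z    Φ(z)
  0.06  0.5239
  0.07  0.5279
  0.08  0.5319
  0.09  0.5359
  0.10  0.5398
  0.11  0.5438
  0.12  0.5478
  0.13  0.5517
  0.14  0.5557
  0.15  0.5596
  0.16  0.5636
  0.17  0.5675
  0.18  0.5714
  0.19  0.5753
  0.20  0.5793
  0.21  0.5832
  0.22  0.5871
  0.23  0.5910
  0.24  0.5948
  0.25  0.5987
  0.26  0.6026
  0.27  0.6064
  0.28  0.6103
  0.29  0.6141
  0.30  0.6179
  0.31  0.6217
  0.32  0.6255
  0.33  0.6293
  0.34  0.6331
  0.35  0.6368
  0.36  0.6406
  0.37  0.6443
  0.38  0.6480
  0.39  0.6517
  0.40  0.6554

T = 1;  σ√T = 0.2800
d₁ = [ln(230/250) + (0.018 + ½·0.28²)·1] / (σ√T) = (-0.0834 + 0.0572) / 0.2800 = -0.0935 ≈ -0.09
d₂ = -0.0935 − 0.2800 = -0.3735 ≈ -0.37
e^(−rT) = e^(−0.018·1) = 0.9822
P = 250·0.9822·N(0.37) − 230·N(0.09) = 250·0.9822·0.6443 − 230·0.5359 = 158.2079 − 123.2570 = 34.9509

$34.95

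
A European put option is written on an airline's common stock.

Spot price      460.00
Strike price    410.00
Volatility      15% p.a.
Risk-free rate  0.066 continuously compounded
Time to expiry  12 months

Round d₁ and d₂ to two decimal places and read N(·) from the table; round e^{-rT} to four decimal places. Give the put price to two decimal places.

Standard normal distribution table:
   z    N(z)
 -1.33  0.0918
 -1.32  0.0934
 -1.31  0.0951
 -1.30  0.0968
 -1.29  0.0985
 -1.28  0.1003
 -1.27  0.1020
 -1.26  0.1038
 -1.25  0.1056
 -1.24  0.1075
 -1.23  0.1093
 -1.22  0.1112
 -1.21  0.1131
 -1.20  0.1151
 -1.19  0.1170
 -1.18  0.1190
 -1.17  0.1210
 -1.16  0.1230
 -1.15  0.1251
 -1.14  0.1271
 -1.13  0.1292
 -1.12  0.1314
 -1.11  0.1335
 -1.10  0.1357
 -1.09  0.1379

3.45

T = 1;  σ√T = 0.1500
d₁ = [ln(460/410) + (0.066 + 0.15²/2)·1] / 0.1500 = [0.1151 + 0.0772] / 0.1500 = 1.2821 which rounds to 1.28
d₂ = d₁ − σ√T = 1.2821 − 0.1500 = 1.1321 which rounds to 1.13
exp(−rT) = exp(−0.066·1) = 0.9361
P = 410·0.9361·N(-1.13) − 460·N(-1.28) = 410·0.9361·0.1292 − 460·0.1003 = 49.5871 − 46.1380 = 3.4491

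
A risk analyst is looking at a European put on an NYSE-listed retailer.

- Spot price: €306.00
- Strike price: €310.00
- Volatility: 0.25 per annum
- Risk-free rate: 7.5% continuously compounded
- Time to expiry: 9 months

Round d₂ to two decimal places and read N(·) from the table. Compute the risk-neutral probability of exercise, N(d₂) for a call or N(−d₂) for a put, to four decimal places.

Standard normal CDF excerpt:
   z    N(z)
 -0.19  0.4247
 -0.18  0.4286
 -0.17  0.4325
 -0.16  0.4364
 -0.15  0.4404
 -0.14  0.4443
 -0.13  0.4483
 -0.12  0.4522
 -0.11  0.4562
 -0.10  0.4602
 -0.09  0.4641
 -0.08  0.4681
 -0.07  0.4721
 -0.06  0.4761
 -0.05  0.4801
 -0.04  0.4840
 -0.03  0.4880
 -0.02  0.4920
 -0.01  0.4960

0.4641

σ√T = 0.25 × 0.8660 = 0.2165
ln(S/K) + (r + σ²/2)T = ln(306/310) + (0.075 + 0.25²/2)·0.75 = -0.0130 + 0.0797 = 0.0667
d₁ = 0.0667 / 0.2165 = 0.3081 which rounds to 0.31
d₂ = d₁ − σ√T = 0.3081 − 0.2165 = 0.0916 which rounds to 0.09
Pr(exercise) under Q = N(−d₂) = N(-0.09) = 0.4641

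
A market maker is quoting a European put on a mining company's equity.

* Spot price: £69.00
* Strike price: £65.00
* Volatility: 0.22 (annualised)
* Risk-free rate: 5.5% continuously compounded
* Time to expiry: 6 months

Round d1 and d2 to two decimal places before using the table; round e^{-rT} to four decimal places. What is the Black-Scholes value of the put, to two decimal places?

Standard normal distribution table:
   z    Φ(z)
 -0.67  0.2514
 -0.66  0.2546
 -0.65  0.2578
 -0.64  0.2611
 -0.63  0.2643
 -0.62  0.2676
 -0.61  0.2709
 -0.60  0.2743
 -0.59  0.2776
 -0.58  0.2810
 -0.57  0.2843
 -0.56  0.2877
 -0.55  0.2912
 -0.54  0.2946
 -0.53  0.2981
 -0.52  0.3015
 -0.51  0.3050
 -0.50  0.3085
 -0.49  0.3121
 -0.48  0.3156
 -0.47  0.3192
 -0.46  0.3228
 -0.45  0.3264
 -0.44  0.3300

T = 0.5;  σ√T = 0.1556
d₁ = [ln(69/65) + (0.055 + 0.22²/2)·0.5] / 0.1556 = [0.0597 + 0.0396] / 0.1556 = 0.6384 → 0.64
d₂ = d₁ − σ√T = 0.6384 − 0.1556 = 0.4829 → 0.48
exp(−rT) = exp(−0.055·0.5) = 0.9729
P = 65·0.9729·N(-0.48) − 69·N(-0.64) = 65·0.9729·0.3156 − 69·0.2611 = 19.9581 − 18.0159 = 1.9422

£1.94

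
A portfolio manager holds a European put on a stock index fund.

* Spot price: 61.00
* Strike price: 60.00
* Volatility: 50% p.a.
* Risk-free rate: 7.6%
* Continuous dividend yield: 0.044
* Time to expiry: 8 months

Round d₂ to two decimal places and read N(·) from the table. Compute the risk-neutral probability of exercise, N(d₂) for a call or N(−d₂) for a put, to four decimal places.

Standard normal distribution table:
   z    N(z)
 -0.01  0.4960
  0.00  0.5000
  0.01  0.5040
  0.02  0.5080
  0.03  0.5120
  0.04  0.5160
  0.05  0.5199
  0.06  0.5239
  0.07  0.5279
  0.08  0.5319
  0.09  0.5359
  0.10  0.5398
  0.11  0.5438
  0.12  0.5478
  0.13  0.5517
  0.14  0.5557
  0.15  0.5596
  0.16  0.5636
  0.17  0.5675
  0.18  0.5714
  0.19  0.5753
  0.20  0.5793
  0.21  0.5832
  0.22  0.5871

T = 0.6667;  σ√T = 0.4082
d₁ = [ln(61/60) + (0.076 − 0.044 + 0.5²/2)·0.6667] / 0.4082 = [0.0165 + 0.1047] / 0.4082 = 0.2969 ⇒ 0.30
d₂ = d₁ − σ√T = 0.2969 − 0.4082 = -0.1114 ⇒ -0.11
Pr(exercise) under Q = N(−d₂) = N(0.11) = 0.5438

0.5438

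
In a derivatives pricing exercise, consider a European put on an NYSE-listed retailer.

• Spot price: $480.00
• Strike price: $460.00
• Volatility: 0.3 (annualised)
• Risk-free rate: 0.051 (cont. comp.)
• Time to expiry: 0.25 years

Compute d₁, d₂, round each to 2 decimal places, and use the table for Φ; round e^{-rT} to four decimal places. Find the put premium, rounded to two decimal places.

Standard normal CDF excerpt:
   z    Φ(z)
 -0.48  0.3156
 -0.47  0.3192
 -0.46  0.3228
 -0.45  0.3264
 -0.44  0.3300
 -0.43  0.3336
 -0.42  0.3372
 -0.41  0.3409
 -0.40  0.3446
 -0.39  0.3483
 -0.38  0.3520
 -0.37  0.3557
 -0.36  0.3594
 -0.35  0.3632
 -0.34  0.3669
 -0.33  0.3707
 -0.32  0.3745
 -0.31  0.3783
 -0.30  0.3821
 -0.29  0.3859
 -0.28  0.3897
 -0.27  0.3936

$16.86

T = 0.25;  σ√T = 0.1500
ln(S/K) + (r + σ²/2)T = ln(480/460) + (0.051 + 0.3²/2)·0.25 = 0.0426 + 0.0240 = 0.0666
d₁ = 0.0666 / 0.1500 = 0.4437 which rounds to 0.44
d₂ = d₁ − σ√T = 0.4437 − 0.1500 = 0.2937 which rounds to 0.29
e^(−rT) = e^(−0.051·0.25) = 0.9873
N(−d₂) = N(-0.29) = 0.3859;  N(−d₁) = N(-0.44) = 0.3300
P = 460·0.9873·0.3859 − 480·0.3300 = 175.2596 − 158.4000 = 16.8596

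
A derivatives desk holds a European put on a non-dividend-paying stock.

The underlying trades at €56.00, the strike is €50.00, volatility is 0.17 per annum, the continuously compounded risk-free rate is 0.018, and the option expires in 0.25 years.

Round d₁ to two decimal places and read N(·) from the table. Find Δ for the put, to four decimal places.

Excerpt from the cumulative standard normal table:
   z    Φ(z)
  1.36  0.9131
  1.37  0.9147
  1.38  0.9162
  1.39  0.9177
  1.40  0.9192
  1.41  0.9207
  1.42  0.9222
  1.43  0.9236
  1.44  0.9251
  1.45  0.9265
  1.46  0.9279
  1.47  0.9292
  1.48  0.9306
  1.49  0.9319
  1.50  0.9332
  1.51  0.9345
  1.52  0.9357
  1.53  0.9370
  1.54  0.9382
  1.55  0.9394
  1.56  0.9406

-0.0764

σ√T = 0.17 × 0.5000 = 0.0850
d₁ = [ln(56/50) + (0.018 + 0.17²/2)·0.25] / 0.0850 = [0.1133 + 0.0081] / 0.0850 = 1.4287 which rounds to 1.43
N(d₁) = N(1.43) = 0.9236
Δ_put = N(d₁) − 1 = 0.9236 − 1 = -0.0764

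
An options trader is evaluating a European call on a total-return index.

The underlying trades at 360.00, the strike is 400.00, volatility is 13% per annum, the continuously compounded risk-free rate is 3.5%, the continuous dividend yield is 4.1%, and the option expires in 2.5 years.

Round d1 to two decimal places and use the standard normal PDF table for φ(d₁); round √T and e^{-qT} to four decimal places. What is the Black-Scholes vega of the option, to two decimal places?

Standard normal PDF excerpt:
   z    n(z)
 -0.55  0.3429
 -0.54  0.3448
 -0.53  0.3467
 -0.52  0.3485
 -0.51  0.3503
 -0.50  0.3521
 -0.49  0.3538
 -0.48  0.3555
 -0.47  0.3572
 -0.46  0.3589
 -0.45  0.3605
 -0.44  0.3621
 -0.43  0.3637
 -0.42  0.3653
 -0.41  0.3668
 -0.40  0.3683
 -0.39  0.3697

182.64

T = 2.5;  σ√T = 0.2055
d₁ = [ln(360/400) + (0.035 − 0.041 + ½·0.13²)·2.5] / (σ√T) = (-0.1054 + 0.0061) / 0.2055 = -0.4828 ⇒ -0.48
√T = √2.5 = 1.5811
φ(d₁) = φ(-0.48) = 0.3555
e^(−qT) = e^(−0.041·2.5) = 0.9026
vega = S·e^(−qT)·φ(d₁)·√T = 360·0.9026·0.3555·1.5811 = 182.6404
(Call and put vega coincide under Black-Scholes.)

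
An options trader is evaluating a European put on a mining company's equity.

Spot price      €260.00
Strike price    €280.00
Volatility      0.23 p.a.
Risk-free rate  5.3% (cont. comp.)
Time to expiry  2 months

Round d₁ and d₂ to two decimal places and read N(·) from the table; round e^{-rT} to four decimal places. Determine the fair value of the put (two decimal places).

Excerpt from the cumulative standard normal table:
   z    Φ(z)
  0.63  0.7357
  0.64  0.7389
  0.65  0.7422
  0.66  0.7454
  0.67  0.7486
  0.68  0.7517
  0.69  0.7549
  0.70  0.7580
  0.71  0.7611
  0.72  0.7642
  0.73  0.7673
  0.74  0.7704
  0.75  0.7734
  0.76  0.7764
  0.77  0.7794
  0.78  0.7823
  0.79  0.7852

σ√T = 0.23 × 0.4082 = 0.0939
d₁ = [ln(260/280) + (0.053 + ½·0.23²)·0.1667] / (σ√T) = (-0.0741 + 0.0132) / 0.0939 = -0.6482 ⇒ -0.65
d₂ = -0.6482 − 0.0939 = -0.7421 ⇒ -0.74
exp(−rT) = exp(−0.053·0.1667) = 0.9912
N(−d₂) = N(0.74) = 0.7704;  N(−d₁) = N(0.65) = 0.7422
P = 280·0.9912·0.7704 − 260·0.7422 = 213.8137 − 192.9720 = 20.8417

€20.84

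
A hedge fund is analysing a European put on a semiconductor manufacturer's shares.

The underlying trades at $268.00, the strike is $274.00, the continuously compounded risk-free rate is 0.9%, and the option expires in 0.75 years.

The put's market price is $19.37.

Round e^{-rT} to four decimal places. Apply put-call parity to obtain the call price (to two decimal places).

exp(−rT) = exp(−0.009·0.75) = 0.9933
Put-call parity: C − P = S − K·e^(−rT) = 268 − 274·0.9933 = 268 − 272.1642 = -4.1642
C = P + (C − P) = 19.37 + (-4.1642) = 15.2058

$15.21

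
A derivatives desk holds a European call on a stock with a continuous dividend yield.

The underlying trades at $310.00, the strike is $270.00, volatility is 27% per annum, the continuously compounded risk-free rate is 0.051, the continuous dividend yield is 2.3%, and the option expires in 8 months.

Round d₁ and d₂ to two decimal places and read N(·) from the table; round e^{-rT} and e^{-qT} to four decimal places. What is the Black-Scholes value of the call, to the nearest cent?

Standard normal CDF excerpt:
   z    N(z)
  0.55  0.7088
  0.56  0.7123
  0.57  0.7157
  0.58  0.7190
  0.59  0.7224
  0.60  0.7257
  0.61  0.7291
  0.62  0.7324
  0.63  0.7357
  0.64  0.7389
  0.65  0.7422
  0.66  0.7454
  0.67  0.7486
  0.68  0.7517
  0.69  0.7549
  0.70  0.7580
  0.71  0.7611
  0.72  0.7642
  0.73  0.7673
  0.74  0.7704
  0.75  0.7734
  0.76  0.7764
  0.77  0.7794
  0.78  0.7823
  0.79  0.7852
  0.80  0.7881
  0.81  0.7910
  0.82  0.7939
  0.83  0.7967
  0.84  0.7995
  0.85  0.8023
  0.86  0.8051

$52.97

T = 0.6667;  σ√T = 0.2205
d₁ = [ln(310/270) + (0.051 − 0.023 + 0.27²/2)·0.6667] / 0.2205 = [0.1382 + 0.0430] / 0.2205 = 0.8216 ⇒ 0.82
d₂ = d₁ − σ√T = 0.8216 − 0.2205 = 0.6011 ⇒ 0.60
e^(−qT) = e^(−0.023·0.6667) = 0.9848;  e^(−rT) = e^(−0.051·0.6667) = 0.9666
C = 310·0.9848·N(0.82) − 270·0.9666·N(0.60) = 310·0.9848·0.7939 − 270·0.9666·0.7257 = 242.3681 − 189.3946 = 52.9735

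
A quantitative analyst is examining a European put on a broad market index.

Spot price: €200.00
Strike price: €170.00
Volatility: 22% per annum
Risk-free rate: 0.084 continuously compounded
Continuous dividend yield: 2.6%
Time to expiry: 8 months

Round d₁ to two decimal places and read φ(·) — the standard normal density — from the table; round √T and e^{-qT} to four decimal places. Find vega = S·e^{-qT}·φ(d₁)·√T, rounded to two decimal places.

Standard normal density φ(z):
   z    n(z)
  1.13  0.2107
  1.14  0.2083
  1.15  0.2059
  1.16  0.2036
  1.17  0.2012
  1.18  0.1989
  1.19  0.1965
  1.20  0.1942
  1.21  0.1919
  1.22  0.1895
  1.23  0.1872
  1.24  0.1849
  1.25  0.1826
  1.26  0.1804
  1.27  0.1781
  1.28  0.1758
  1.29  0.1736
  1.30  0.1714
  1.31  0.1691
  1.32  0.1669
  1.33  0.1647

30.80

σ√T = 0.22 × 0.8165 = 0.1796
d₁ = [ln(200/170) + (0.084 − 0.026 + 0.22²/2)·0.6667] / 0.1796 = [0.1625 + 0.0548] / 0.1796 = 1.2098 which rounds to 1.21
√T = √0.6667 = 0.8165
φ(d₁) = φ(1.21) = 0.1919
exp(−qT) = exp(−0.026·0.6667) = 0.9828
vega = S·exp(−qT)·φ(d₁)·√T = 200·0.9828·0.1919·0.8165 = 30.7983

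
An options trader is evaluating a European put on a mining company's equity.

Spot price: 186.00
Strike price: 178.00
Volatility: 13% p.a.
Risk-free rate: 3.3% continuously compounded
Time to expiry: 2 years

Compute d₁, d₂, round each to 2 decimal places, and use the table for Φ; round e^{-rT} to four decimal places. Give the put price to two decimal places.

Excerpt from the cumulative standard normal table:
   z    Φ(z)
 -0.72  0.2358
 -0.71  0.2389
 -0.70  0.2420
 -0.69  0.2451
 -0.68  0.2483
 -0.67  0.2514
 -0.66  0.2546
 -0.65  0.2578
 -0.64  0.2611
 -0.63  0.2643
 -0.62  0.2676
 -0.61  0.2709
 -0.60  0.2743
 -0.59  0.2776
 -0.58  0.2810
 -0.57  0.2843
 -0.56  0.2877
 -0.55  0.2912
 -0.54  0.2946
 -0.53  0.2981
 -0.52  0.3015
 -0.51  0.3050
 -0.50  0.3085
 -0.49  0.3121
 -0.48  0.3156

5.23

T = 2;  σ√T = 0.1838
ln(S/K) + (r + σ²/2)T = ln(186/178) + (0.033 + 0.13²/2)·2 = 0.0440 + 0.0829 = 0.1269
d₁ = 0.1269 / 0.1838 = 0.6900 ⇒ 0.69
d₂ = d₁ − σ√T = 0.6900 − 0.1838 = 0.5062 ⇒ 0.51
e^(−rT) = e^(−0.033·2) = 0.9361
N(−d₂) = N(-0.51) = 0.3050;  N(−d₁) = N(-0.69) = 0.2451
P = 178·0.9361·0.3050 − 186·0.2451 = 50.8209 − 45.5886 = 5.2323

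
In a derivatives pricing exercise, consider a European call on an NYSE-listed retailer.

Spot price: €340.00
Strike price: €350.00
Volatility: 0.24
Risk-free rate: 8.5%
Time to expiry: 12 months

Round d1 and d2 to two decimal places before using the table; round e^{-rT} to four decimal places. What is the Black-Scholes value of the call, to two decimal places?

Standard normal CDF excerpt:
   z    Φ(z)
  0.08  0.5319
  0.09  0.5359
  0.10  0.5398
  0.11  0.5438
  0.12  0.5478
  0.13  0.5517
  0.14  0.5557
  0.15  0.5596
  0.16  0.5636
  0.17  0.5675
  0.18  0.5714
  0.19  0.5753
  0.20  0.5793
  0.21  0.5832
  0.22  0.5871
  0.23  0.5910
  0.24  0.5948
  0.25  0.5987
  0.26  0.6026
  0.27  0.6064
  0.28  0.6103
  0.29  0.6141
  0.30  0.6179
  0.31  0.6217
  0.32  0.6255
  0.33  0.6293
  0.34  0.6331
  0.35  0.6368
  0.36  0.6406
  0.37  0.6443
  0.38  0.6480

T = 1;  σ√T = 0.2400
d₁ = [ln(340/350) + (0.085 + 0.24²/2)·1] / 0.2400 = [-0.0290 + 0.1138] / 0.2400 = 0.3534 → 0.35
d₂ = d₁ − σ√T = 0.3534 − 0.2400 = 0.1134 → 0.11
exp(−rT) = exp(−0.085·1) = 0.9185
C = 340·N(0.35) − 350·0.9185·N(0.11) = 340·0.6368 − 350·0.9185·0.5438 = 216.5120 − 174.8181 = 41.6939

€41.69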